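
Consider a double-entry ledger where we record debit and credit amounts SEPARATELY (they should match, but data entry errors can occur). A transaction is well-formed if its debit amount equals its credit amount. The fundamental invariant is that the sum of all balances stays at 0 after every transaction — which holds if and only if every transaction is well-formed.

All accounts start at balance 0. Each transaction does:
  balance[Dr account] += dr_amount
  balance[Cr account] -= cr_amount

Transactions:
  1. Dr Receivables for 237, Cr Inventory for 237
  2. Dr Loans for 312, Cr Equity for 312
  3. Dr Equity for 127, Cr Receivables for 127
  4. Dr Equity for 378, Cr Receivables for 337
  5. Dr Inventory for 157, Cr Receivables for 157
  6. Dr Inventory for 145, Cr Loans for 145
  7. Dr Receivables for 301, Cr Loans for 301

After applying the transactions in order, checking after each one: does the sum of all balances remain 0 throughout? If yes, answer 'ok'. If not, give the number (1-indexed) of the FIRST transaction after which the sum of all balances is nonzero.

Answer: 4

Derivation:
After txn 1: dr=237 cr=237 sum_balances=0
After txn 2: dr=312 cr=312 sum_balances=0
After txn 3: dr=127 cr=127 sum_balances=0
After txn 4: dr=378 cr=337 sum_balances=41
After txn 5: dr=157 cr=157 sum_balances=41
After txn 6: dr=145 cr=145 sum_balances=41
After txn 7: dr=301 cr=301 sum_balances=41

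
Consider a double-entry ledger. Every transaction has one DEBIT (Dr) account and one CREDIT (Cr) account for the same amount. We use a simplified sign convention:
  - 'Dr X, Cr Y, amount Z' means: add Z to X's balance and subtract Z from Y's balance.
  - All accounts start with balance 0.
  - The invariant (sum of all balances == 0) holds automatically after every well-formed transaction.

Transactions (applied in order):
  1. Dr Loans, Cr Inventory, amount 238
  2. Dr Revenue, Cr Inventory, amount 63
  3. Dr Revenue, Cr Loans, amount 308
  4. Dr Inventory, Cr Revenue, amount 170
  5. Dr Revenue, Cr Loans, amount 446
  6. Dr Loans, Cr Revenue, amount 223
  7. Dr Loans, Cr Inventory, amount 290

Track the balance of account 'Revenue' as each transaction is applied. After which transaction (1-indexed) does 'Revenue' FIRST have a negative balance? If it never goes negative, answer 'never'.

Answer: never

Derivation:
After txn 1: Revenue=0
After txn 2: Revenue=63
After txn 3: Revenue=371
After txn 4: Revenue=201
After txn 5: Revenue=647
After txn 6: Revenue=424
After txn 7: Revenue=424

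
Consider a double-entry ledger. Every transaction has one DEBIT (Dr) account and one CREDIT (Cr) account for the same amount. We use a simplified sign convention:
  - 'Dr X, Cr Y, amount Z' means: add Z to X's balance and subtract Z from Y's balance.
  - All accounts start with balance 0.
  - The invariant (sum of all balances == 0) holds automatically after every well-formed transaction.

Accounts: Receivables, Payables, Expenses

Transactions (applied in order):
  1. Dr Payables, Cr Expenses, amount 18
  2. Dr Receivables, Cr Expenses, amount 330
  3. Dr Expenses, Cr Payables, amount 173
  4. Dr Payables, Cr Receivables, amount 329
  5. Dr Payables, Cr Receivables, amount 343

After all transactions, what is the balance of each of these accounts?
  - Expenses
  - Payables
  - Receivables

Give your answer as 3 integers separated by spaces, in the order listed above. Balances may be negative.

Answer: -175 517 -342

Derivation:
After txn 1 (Dr Payables, Cr Expenses, amount 18): Expenses=-18 Payables=18
After txn 2 (Dr Receivables, Cr Expenses, amount 330): Expenses=-348 Payables=18 Receivables=330
After txn 3 (Dr Expenses, Cr Payables, amount 173): Expenses=-175 Payables=-155 Receivables=330
After txn 4 (Dr Payables, Cr Receivables, amount 329): Expenses=-175 Payables=174 Receivables=1
After txn 5 (Dr Payables, Cr Receivables, amount 343): Expenses=-175 Payables=517 Receivables=-342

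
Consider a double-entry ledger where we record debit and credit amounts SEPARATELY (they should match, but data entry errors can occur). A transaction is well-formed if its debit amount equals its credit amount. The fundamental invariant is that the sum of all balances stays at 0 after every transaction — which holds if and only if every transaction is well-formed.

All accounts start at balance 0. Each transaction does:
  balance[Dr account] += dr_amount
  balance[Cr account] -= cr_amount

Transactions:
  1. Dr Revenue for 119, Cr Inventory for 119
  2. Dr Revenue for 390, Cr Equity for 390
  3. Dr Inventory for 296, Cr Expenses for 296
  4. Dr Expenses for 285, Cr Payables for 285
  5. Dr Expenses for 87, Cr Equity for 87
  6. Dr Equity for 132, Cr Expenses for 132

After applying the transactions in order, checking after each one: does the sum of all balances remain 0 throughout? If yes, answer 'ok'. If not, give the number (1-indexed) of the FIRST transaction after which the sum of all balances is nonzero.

After txn 1: dr=119 cr=119 sum_balances=0
After txn 2: dr=390 cr=390 sum_balances=0
After txn 3: dr=296 cr=296 sum_balances=0
After txn 4: dr=285 cr=285 sum_balances=0
After txn 5: dr=87 cr=87 sum_balances=0
After txn 6: dr=132 cr=132 sum_balances=0

Answer: ok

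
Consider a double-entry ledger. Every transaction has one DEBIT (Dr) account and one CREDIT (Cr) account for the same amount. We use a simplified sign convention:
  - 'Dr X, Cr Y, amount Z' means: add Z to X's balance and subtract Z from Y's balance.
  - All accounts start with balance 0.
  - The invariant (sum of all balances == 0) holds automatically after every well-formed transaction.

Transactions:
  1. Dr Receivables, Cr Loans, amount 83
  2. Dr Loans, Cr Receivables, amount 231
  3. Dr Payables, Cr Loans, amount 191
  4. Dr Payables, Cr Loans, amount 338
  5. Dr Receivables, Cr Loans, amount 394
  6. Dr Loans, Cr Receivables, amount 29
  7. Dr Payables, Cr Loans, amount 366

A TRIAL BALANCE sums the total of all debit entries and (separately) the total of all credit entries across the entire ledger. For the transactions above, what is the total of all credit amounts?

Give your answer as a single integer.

Answer: 1632

Derivation:
Txn 1: credit+=83
Txn 2: credit+=231
Txn 3: credit+=191
Txn 4: credit+=338
Txn 5: credit+=394
Txn 6: credit+=29
Txn 7: credit+=366
Total credits = 1632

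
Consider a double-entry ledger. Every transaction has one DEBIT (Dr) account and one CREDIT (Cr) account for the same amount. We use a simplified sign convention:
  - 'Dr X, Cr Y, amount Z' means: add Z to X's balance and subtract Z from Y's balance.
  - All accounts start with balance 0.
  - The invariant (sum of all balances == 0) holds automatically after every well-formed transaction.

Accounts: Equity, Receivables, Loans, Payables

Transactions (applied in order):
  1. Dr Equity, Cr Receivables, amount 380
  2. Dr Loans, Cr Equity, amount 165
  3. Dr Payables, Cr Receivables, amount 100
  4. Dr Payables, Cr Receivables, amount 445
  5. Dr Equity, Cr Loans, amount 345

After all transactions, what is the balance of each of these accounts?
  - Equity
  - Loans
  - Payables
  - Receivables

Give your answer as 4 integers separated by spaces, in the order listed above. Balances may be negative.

Answer: 560 -180 545 -925

Derivation:
After txn 1 (Dr Equity, Cr Receivables, amount 380): Equity=380 Receivables=-380
After txn 2 (Dr Loans, Cr Equity, amount 165): Equity=215 Loans=165 Receivables=-380
After txn 3 (Dr Payables, Cr Receivables, amount 100): Equity=215 Loans=165 Payables=100 Receivables=-480
After txn 4 (Dr Payables, Cr Receivables, amount 445): Equity=215 Loans=165 Payables=545 Receivables=-925
After txn 5 (Dr Equity, Cr Loans, amount 345): Equity=560 Loans=-180 Payables=545 Receivables=-925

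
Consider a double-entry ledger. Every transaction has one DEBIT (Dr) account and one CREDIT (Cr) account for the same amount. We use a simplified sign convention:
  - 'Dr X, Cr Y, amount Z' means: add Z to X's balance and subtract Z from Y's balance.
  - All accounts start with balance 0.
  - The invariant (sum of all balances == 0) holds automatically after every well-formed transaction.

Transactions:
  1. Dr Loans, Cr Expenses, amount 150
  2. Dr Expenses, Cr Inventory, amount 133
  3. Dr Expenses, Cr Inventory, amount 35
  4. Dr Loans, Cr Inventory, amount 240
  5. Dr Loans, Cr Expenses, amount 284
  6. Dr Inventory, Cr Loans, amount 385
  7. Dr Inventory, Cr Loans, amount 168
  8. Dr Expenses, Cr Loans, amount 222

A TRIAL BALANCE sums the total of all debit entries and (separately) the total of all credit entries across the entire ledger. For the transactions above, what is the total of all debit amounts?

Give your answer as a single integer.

Answer: 1617

Derivation:
Txn 1: debit+=150
Txn 2: debit+=133
Txn 3: debit+=35
Txn 4: debit+=240
Txn 5: debit+=284
Txn 6: debit+=385
Txn 7: debit+=168
Txn 8: debit+=222
Total debits = 1617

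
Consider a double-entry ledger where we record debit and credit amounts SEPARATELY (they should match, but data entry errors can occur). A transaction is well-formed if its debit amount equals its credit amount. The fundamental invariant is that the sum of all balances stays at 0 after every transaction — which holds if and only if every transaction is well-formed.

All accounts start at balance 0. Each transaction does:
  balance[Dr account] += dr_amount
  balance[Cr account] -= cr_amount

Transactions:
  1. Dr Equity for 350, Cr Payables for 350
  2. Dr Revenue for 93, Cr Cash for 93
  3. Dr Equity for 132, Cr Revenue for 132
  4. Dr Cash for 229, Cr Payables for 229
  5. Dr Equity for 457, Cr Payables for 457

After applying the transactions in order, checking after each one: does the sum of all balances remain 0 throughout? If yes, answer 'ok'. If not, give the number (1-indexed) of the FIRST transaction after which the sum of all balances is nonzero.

After txn 1: dr=350 cr=350 sum_balances=0
After txn 2: dr=93 cr=93 sum_balances=0
After txn 3: dr=132 cr=132 sum_balances=0
After txn 4: dr=229 cr=229 sum_balances=0
After txn 5: dr=457 cr=457 sum_balances=0

Answer: ok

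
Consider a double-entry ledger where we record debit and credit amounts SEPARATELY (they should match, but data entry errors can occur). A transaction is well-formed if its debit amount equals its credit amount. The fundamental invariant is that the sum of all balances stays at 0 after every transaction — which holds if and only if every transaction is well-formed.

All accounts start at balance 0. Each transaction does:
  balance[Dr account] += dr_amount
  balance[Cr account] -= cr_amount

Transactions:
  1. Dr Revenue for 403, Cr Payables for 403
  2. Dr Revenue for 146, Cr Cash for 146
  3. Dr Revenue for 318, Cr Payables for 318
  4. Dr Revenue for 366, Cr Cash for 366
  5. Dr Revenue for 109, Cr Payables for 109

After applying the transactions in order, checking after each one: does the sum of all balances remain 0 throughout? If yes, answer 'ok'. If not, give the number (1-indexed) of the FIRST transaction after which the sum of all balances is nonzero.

After txn 1: dr=403 cr=403 sum_balances=0
After txn 2: dr=146 cr=146 sum_balances=0
After txn 3: dr=318 cr=318 sum_balances=0
After txn 4: dr=366 cr=366 sum_balances=0
After txn 5: dr=109 cr=109 sum_balances=0

Answer: ok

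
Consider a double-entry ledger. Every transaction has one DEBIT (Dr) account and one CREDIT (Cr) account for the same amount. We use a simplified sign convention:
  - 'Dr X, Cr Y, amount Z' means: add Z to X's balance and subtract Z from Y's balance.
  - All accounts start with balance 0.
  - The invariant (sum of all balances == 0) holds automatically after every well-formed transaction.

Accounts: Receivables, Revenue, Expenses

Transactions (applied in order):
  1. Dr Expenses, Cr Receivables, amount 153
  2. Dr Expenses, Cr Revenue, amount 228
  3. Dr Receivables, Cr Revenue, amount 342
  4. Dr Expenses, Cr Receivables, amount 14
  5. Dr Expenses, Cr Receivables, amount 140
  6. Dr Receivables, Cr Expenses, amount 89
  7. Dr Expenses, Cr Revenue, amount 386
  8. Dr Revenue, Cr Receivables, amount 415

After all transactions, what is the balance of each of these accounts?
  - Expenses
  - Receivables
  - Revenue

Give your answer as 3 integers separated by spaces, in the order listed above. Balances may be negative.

After txn 1 (Dr Expenses, Cr Receivables, amount 153): Expenses=153 Receivables=-153
After txn 2 (Dr Expenses, Cr Revenue, amount 228): Expenses=381 Receivables=-153 Revenue=-228
After txn 3 (Dr Receivables, Cr Revenue, amount 342): Expenses=381 Receivables=189 Revenue=-570
After txn 4 (Dr Expenses, Cr Receivables, amount 14): Expenses=395 Receivables=175 Revenue=-570
After txn 5 (Dr Expenses, Cr Receivables, amount 140): Expenses=535 Receivables=35 Revenue=-570
After txn 6 (Dr Receivables, Cr Expenses, amount 89): Expenses=446 Receivables=124 Revenue=-570
After txn 7 (Dr Expenses, Cr Revenue, amount 386): Expenses=832 Receivables=124 Revenue=-956
After txn 8 (Dr Revenue, Cr Receivables, amount 415): Expenses=832 Receivables=-291 Revenue=-541

Answer: 832 -291 -541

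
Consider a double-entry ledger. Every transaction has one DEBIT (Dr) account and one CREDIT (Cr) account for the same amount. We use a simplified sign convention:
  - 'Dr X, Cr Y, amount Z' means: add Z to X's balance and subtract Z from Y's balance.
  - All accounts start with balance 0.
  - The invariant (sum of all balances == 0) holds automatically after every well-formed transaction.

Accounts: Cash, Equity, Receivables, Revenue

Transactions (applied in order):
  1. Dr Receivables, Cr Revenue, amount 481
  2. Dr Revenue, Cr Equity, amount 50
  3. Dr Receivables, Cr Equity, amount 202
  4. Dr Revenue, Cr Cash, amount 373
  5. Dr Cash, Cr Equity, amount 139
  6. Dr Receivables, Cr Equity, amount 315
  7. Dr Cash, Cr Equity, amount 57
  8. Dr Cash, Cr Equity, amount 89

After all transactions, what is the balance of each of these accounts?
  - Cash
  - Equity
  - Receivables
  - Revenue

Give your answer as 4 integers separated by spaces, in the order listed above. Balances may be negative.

After txn 1 (Dr Receivables, Cr Revenue, amount 481): Receivables=481 Revenue=-481
After txn 2 (Dr Revenue, Cr Equity, amount 50): Equity=-50 Receivables=481 Revenue=-431
After txn 3 (Dr Receivables, Cr Equity, amount 202): Equity=-252 Receivables=683 Revenue=-431
After txn 4 (Dr Revenue, Cr Cash, amount 373): Cash=-373 Equity=-252 Receivables=683 Revenue=-58
After txn 5 (Dr Cash, Cr Equity, amount 139): Cash=-234 Equity=-391 Receivables=683 Revenue=-58
After txn 6 (Dr Receivables, Cr Equity, amount 315): Cash=-234 Equity=-706 Receivables=998 Revenue=-58
After txn 7 (Dr Cash, Cr Equity, amount 57): Cash=-177 Equity=-763 Receivables=998 Revenue=-58
After txn 8 (Dr Cash, Cr Equity, amount 89): Cash=-88 Equity=-852 Receivables=998 Revenue=-58

Answer: -88 -852 998 -58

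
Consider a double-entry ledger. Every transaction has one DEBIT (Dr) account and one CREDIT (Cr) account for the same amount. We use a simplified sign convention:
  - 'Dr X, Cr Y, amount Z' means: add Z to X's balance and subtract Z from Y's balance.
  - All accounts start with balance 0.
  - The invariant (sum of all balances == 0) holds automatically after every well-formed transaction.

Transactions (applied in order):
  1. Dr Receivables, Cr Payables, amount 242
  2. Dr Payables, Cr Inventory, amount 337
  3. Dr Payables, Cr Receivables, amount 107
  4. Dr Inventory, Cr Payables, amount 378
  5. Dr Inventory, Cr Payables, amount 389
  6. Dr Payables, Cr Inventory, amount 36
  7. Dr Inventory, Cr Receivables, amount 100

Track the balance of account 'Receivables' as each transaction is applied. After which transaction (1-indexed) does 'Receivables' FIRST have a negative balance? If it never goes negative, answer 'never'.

Answer: never

Derivation:
After txn 1: Receivables=242
After txn 2: Receivables=242
After txn 3: Receivables=135
After txn 4: Receivables=135
After txn 5: Receivables=135
After txn 6: Receivables=135
After txn 7: Receivables=35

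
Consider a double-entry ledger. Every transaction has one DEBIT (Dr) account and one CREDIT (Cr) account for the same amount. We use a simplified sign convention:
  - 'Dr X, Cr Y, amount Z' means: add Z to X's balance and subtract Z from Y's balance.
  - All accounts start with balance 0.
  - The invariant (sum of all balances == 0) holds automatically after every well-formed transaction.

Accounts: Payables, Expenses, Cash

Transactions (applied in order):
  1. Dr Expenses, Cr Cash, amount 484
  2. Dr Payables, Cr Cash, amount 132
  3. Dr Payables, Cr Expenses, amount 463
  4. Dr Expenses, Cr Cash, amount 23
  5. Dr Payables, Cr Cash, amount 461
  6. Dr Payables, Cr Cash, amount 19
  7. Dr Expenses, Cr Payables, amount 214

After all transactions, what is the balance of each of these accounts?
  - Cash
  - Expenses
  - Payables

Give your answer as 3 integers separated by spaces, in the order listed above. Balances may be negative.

After txn 1 (Dr Expenses, Cr Cash, amount 484): Cash=-484 Expenses=484
After txn 2 (Dr Payables, Cr Cash, amount 132): Cash=-616 Expenses=484 Payables=132
After txn 3 (Dr Payables, Cr Expenses, amount 463): Cash=-616 Expenses=21 Payables=595
After txn 4 (Dr Expenses, Cr Cash, amount 23): Cash=-639 Expenses=44 Payables=595
After txn 5 (Dr Payables, Cr Cash, amount 461): Cash=-1100 Expenses=44 Payables=1056
After txn 6 (Dr Payables, Cr Cash, amount 19): Cash=-1119 Expenses=44 Payables=1075
After txn 7 (Dr Expenses, Cr Payables, amount 214): Cash=-1119 Expenses=258 Payables=861

Answer: -1119 258 861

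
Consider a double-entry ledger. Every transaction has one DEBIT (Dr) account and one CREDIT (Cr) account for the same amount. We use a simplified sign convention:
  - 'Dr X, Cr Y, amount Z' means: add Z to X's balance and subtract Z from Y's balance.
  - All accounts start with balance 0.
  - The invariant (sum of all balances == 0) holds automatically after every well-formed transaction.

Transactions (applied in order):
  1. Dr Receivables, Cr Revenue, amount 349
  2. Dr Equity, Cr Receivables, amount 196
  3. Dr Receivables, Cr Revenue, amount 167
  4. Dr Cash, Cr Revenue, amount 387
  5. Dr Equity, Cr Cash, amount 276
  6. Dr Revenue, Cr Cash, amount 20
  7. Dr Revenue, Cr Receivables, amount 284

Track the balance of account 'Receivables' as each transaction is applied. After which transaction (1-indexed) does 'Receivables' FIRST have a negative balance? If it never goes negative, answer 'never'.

After txn 1: Receivables=349
After txn 2: Receivables=153
After txn 3: Receivables=320
After txn 4: Receivables=320
After txn 5: Receivables=320
After txn 6: Receivables=320
After txn 7: Receivables=36

Answer: never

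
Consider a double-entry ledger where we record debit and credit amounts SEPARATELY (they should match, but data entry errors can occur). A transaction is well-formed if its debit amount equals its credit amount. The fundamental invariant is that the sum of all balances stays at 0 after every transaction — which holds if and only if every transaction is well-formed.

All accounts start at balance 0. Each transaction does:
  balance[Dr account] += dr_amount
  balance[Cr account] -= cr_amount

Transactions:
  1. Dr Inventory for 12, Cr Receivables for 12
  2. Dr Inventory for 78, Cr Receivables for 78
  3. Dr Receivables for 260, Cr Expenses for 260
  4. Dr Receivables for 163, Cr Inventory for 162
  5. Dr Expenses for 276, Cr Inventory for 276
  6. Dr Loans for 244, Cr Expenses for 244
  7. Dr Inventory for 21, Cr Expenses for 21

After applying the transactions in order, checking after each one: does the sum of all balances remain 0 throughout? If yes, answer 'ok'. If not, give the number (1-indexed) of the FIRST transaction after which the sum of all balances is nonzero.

Answer: 4

Derivation:
After txn 1: dr=12 cr=12 sum_balances=0
After txn 2: dr=78 cr=78 sum_balances=0
After txn 3: dr=260 cr=260 sum_balances=0
After txn 4: dr=163 cr=162 sum_balances=1
After txn 5: dr=276 cr=276 sum_balances=1
After txn 6: dr=244 cr=244 sum_balances=1
After txn 7: dr=21 cr=21 sum_balances=1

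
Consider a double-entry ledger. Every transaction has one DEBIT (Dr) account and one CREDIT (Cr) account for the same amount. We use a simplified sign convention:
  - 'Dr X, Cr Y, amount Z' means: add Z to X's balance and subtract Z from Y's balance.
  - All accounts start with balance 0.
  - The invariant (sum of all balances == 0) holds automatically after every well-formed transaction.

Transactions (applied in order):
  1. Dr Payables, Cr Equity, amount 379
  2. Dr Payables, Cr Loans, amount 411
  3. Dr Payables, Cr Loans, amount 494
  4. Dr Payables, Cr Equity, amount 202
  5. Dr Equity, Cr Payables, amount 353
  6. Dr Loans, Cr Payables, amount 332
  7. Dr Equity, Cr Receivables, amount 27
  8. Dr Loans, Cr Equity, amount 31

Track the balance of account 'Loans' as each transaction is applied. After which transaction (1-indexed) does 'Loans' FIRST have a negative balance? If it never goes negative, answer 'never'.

After txn 1: Loans=0
After txn 2: Loans=-411

Answer: 2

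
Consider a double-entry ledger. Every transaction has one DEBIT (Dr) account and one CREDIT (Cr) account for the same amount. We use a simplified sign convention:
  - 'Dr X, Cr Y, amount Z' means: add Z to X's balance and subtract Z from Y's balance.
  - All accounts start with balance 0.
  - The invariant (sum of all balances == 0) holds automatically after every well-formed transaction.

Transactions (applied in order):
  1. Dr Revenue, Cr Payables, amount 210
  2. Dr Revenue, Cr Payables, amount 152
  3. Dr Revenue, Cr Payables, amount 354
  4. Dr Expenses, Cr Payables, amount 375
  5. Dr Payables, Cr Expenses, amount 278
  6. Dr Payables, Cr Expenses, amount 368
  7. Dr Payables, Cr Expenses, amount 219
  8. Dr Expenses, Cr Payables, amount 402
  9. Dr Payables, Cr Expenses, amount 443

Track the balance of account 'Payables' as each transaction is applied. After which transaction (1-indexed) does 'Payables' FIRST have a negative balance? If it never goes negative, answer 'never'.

Answer: 1

Derivation:
After txn 1: Payables=-210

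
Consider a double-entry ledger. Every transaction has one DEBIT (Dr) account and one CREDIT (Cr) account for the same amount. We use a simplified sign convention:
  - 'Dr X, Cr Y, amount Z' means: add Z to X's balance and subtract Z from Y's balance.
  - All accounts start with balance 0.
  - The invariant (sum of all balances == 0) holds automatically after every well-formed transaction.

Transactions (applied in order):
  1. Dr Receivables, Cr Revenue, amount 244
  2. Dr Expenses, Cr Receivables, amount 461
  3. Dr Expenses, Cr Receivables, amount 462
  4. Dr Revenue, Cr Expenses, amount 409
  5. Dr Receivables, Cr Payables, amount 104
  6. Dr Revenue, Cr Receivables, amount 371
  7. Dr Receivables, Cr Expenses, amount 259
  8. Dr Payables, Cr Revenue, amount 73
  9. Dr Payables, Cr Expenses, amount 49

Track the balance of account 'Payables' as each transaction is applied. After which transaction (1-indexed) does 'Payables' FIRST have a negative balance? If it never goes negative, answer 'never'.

After txn 1: Payables=0
After txn 2: Payables=0
After txn 3: Payables=0
After txn 4: Payables=0
After txn 5: Payables=-104

Answer: 5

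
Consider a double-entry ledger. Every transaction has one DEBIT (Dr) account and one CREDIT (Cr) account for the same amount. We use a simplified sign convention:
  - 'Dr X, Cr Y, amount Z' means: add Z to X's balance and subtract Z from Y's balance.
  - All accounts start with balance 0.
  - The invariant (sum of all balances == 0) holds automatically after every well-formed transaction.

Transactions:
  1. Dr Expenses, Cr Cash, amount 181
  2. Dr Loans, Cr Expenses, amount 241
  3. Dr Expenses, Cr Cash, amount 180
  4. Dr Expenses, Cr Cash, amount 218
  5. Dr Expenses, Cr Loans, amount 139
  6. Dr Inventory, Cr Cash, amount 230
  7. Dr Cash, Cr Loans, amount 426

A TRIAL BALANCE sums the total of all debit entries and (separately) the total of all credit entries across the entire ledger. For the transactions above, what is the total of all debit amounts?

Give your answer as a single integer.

Answer: 1615

Derivation:
Txn 1: debit+=181
Txn 2: debit+=241
Txn 3: debit+=180
Txn 4: debit+=218
Txn 5: debit+=139
Txn 6: debit+=230
Txn 7: debit+=426
Total debits = 1615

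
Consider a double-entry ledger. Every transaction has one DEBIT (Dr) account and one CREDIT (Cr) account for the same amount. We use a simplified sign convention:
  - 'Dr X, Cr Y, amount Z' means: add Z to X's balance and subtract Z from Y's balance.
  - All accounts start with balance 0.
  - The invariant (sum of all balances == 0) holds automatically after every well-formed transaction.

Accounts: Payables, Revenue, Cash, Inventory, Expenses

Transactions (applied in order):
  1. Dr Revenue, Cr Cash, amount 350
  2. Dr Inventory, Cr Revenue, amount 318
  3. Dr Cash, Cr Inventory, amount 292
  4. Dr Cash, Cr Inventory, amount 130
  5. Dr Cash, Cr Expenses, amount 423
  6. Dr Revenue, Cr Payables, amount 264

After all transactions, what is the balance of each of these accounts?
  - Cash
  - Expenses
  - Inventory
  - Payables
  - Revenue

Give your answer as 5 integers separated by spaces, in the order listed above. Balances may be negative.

Answer: 495 -423 -104 -264 296

Derivation:
After txn 1 (Dr Revenue, Cr Cash, amount 350): Cash=-350 Revenue=350
After txn 2 (Dr Inventory, Cr Revenue, amount 318): Cash=-350 Inventory=318 Revenue=32
After txn 3 (Dr Cash, Cr Inventory, amount 292): Cash=-58 Inventory=26 Revenue=32
After txn 4 (Dr Cash, Cr Inventory, amount 130): Cash=72 Inventory=-104 Revenue=32
After txn 5 (Dr Cash, Cr Expenses, amount 423): Cash=495 Expenses=-423 Inventory=-104 Revenue=32
After txn 6 (Dr Revenue, Cr Payables, amount 264): Cash=495 Expenses=-423 Inventory=-104 Payables=-264 Revenue=296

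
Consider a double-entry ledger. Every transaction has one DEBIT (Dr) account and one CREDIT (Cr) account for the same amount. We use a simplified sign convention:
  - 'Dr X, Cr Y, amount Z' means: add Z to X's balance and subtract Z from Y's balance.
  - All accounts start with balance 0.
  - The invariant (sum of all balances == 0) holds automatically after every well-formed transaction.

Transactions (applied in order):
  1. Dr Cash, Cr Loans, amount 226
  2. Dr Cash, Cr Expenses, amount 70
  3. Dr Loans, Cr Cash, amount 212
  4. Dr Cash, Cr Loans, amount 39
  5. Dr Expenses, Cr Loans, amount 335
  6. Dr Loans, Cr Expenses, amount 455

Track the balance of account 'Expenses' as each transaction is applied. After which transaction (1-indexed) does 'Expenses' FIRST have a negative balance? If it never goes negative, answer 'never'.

Answer: 2

Derivation:
After txn 1: Expenses=0
After txn 2: Expenses=-70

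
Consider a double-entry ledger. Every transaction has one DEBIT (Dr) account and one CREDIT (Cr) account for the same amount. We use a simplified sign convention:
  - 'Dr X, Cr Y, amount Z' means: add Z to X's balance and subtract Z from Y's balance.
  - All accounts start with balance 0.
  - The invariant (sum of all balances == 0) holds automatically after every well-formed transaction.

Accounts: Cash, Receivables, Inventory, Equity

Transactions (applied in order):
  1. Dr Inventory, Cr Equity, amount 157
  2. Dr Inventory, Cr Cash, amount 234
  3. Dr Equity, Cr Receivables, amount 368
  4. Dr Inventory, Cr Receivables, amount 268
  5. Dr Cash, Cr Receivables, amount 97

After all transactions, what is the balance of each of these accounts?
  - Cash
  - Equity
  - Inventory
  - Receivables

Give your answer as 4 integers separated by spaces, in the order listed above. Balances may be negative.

After txn 1 (Dr Inventory, Cr Equity, amount 157): Equity=-157 Inventory=157
After txn 2 (Dr Inventory, Cr Cash, amount 234): Cash=-234 Equity=-157 Inventory=391
After txn 3 (Dr Equity, Cr Receivables, amount 368): Cash=-234 Equity=211 Inventory=391 Receivables=-368
After txn 4 (Dr Inventory, Cr Receivables, amount 268): Cash=-234 Equity=211 Inventory=659 Receivables=-636
After txn 5 (Dr Cash, Cr Receivables, amount 97): Cash=-137 Equity=211 Inventory=659 Receivables=-733

Answer: -137 211 659 -733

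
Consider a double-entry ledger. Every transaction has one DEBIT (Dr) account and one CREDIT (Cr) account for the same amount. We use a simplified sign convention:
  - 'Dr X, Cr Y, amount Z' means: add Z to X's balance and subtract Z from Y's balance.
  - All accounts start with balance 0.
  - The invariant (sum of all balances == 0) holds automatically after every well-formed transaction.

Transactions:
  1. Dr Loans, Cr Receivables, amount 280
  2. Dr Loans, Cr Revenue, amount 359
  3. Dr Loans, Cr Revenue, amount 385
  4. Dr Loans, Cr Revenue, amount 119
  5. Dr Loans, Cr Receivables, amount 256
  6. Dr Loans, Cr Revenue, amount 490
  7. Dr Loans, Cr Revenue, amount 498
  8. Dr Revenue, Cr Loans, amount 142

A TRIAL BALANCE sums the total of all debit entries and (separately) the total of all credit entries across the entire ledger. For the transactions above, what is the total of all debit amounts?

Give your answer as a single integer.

Answer: 2529

Derivation:
Txn 1: debit+=280
Txn 2: debit+=359
Txn 3: debit+=385
Txn 4: debit+=119
Txn 5: debit+=256
Txn 6: debit+=490
Txn 7: debit+=498
Txn 8: debit+=142
Total debits = 2529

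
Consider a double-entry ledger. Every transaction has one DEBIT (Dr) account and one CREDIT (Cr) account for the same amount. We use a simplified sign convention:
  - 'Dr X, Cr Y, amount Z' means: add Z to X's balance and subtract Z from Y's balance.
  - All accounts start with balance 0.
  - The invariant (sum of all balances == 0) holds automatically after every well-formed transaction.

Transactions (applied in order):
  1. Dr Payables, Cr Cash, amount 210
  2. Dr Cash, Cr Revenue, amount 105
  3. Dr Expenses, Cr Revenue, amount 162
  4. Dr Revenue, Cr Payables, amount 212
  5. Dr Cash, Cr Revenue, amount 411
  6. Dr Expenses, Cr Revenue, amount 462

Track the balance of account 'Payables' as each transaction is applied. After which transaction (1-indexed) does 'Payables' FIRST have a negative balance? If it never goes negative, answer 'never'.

Answer: 4

Derivation:
After txn 1: Payables=210
After txn 2: Payables=210
After txn 3: Payables=210
After txn 4: Payables=-2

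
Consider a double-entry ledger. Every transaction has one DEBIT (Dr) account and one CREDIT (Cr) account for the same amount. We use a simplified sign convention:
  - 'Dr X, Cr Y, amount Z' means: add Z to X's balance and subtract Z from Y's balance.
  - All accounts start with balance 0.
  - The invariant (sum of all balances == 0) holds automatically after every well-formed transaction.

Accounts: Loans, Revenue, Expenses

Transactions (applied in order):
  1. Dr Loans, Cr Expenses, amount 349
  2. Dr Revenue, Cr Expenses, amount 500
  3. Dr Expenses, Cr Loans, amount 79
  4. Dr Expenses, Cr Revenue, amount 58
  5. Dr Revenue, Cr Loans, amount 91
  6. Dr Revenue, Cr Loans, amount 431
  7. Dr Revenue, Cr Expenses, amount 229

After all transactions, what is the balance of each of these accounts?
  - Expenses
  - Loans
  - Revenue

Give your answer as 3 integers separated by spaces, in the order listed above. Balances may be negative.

After txn 1 (Dr Loans, Cr Expenses, amount 349): Expenses=-349 Loans=349
After txn 2 (Dr Revenue, Cr Expenses, amount 500): Expenses=-849 Loans=349 Revenue=500
After txn 3 (Dr Expenses, Cr Loans, amount 79): Expenses=-770 Loans=270 Revenue=500
After txn 4 (Dr Expenses, Cr Revenue, amount 58): Expenses=-712 Loans=270 Revenue=442
After txn 5 (Dr Revenue, Cr Loans, amount 91): Expenses=-712 Loans=179 Revenue=533
After txn 6 (Dr Revenue, Cr Loans, amount 431): Expenses=-712 Loans=-252 Revenue=964
After txn 7 (Dr Revenue, Cr Expenses, amount 229): Expenses=-941 Loans=-252 Revenue=1193

Answer: -941 -252 1193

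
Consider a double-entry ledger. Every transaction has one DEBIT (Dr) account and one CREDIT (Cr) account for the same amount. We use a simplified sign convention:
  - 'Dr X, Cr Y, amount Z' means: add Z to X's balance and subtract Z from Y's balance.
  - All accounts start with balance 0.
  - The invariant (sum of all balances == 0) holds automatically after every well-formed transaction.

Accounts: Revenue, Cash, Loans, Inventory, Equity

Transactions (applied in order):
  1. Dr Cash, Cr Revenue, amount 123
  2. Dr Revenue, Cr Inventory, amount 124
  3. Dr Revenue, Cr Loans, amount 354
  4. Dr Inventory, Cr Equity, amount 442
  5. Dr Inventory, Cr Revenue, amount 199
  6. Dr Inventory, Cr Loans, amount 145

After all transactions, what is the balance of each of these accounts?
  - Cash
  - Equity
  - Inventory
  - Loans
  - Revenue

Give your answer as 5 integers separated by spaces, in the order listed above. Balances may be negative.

After txn 1 (Dr Cash, Cr Revenue, amount 123): Cash=123 Revenue=-123
After txn 2 (Dr Revenue, Cr Inventory, amount 124): Cash=123 Inventory=-124 Revenue=1
After txn 3 (Dr Revenue, Cr Loans, amount 354): Cash=123 Inventory=-124 Loans=-354 Revenue=355
After txn 4 (Dr Inventory, Cr Equity, amount 442): Cash=123 Equity=-442 Inventory=318 Loans=-354 Revenue=355
After txn 5 (Dr Inventory, Cr Revenue, amount 199): Cash=123 Equity=-442 Inventory=517 Loans=-354 Revenue=156
After txn 6 (Dr Inventory, Cr Loans, amount 145): Cash=123 Equity=-442 Inventory=662 Loans=-499 Revenue=156

Answer: 123 -442 662 -499 156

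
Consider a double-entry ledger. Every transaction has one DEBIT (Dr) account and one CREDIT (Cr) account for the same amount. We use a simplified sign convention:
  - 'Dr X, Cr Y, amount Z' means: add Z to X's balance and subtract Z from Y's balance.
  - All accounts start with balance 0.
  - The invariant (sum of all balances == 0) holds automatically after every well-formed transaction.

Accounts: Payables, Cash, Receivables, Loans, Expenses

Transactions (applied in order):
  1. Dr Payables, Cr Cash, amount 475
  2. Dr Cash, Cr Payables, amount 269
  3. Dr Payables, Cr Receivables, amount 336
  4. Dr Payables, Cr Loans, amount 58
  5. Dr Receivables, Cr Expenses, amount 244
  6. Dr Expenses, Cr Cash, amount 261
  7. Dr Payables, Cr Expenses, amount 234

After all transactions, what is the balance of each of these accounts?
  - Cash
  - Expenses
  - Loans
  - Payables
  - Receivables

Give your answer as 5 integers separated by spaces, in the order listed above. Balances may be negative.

After txn 1 (Dr Payables, Cr Cash, amount 475): Cash=-475 Payables=475
After txn 2 (Dr Cash, Cr Payables, amount 269): Cash=-206 Payables=206
After txn 3 (Dr Payables, Cr Receivables, amount 336): Cash=-206 Payables=542 Receivables=-336
After txn 4 (Dr Payables, Cr Loans, amount 58): Cash=-206 Loans=-58 Payables=600 Receivables=-336
After txn 5 (Dr Receivables, Cr Expenses, amount 244): Cash=-206 Expenses=-244 Loans=-58 Payables=600 Receivables=-92
After txn 6 (Dr Expenses, Cr Cash, amount 261): Cash=-467 Expenses=17 Loans=-58 Payables=600 Receivables=-92
After txn 7 (Dr Payables, Cr Expenses, amount 234): Cash=-467 Expenses=-217 Loans=-58 Payables=834 Receivables=-92

Answer: -467 -217 -58 834 -92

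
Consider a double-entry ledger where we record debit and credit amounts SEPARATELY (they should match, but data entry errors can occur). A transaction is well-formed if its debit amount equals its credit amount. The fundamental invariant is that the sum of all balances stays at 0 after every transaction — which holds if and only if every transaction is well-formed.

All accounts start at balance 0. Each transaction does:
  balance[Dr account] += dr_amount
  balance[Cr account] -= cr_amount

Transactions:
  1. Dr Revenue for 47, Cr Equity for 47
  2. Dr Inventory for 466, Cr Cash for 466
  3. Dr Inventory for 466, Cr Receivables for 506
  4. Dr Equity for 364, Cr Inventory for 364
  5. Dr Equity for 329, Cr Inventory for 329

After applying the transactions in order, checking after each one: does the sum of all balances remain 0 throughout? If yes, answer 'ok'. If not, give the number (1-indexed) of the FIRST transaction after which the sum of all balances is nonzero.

After txn 1: dr=47 cr=47 sum_balances=0
After txn 2: dr=466 cr=466 sum_balances=0
After txn 3: dr=466 cr=506 sum_balances=-40
After txn 4: dr=364 cr=364 sum_balances=-40
After txn 5: dr=329 cr=329 sum_balances=-40

Answer: 3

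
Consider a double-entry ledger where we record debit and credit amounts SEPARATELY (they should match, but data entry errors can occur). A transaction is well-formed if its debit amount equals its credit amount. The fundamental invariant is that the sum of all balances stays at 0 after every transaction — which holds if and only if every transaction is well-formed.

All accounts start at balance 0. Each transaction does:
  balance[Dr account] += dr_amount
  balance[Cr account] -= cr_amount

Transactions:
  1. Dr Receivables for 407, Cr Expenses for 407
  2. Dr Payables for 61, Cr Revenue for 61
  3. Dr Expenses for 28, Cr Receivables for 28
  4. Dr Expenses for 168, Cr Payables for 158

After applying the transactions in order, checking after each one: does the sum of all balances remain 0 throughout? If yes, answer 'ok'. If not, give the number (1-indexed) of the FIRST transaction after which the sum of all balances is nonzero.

Answer: 4

Derivation:
After txn 1: dr=407 cr=407 sum_balances=0
After txn 2: dr=61 cr=61 sum_balances=0
After txn 3: dr=28 cr=28 sum_balances=0
After txn 4: dr=168 cr=158 sum_balances=10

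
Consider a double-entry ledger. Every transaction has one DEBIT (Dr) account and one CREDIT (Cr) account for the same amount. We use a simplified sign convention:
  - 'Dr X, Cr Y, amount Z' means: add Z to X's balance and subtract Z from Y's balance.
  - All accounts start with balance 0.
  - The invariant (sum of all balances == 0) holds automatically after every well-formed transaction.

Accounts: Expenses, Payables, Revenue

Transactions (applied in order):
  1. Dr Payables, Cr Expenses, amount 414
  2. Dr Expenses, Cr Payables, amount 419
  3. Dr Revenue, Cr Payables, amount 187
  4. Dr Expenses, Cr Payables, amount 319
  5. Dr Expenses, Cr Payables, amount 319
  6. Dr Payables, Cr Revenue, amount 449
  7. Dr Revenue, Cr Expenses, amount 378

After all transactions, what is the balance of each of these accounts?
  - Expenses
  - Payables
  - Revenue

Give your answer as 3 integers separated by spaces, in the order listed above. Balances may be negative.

Answer: 265 -381 116

Derivation:
After txn 1 (Dr Payables, Cr Expenses, amount 414): Expenses=-414 Payables=414
After txn 2 (Dr Expenses, Cr Payables, amount 419): Expenses=5 Payables=-5
After txn 3 (Dr Revenue, Cr Payables, amount 187): Expenses=5 Payables=-192 Revenue=187
After txn 4 (Dr Expenses, Cr Payables, amount 319): Expenses=324 Payables=-511 Revenue=187
After txn 5 (Dr Expenses, Cr Payables, amount 319): Expenses=643 Payables=-830 Revenue=187
After txn 6 (Dr Payables, Cr Revenue, amount 449): Expenses=643 Payables=-381 Revenue=-262
After txn 7 (Dr Revenue, Cr Expenses, amount 378): Expenses=265 Payables=-381 Revenue=116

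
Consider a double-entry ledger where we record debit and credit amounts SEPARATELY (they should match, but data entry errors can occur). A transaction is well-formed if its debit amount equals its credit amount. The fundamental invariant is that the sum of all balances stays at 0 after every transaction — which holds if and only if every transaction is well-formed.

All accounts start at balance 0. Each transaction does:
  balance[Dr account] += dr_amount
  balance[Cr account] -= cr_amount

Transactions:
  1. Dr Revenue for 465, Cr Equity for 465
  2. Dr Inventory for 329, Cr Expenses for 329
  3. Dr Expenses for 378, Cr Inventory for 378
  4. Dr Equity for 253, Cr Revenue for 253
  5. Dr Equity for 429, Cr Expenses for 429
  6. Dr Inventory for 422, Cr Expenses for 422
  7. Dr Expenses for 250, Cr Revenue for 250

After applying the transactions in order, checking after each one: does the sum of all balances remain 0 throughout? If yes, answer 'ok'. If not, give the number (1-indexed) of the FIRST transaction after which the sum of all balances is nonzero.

After txn 1: dr=465 cr=465 sum_balances=0
After txn 2: dr=329 cr=329 sum_balances=0
After txn 3: dr=378 cr=378 sum_balances=0
After txn 4: dr=253 cr=253 sum_balances=0
After txn 5: dr=429 cr=429 sum_balances=0
After txn 6: dr=422 cr=422 sum_balances=0
After txn 7: dr=250 cr=250 sum_balances=0

Answer: ok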